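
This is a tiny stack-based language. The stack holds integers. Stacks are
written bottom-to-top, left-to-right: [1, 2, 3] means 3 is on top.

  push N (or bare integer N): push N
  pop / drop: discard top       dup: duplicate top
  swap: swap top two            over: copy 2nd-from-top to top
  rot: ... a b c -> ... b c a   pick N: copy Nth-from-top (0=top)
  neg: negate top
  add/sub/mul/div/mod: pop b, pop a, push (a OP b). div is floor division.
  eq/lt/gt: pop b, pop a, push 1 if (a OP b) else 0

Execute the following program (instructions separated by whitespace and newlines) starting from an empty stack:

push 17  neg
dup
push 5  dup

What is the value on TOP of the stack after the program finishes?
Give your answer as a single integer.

Answer: 5

Derivation:
After 'push 17': [17]
After 'neg': [-17]
After 'dup': [-17, -17]
After 'push 5': [-17, -17, 5]
After 'dup': [-17, -17, 5, 5]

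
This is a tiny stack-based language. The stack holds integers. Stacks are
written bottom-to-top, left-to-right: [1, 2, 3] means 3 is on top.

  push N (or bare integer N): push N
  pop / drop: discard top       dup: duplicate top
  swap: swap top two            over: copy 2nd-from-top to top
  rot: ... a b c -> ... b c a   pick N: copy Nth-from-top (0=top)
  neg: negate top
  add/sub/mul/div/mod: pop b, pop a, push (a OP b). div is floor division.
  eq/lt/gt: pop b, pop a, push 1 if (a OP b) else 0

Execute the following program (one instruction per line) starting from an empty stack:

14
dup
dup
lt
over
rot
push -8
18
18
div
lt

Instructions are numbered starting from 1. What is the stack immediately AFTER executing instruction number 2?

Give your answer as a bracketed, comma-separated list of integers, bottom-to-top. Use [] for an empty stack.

Answer: [14, 14]

Derivation:
Step 1 ('14'): [14]
Step 2 ('dup'): [14, 14]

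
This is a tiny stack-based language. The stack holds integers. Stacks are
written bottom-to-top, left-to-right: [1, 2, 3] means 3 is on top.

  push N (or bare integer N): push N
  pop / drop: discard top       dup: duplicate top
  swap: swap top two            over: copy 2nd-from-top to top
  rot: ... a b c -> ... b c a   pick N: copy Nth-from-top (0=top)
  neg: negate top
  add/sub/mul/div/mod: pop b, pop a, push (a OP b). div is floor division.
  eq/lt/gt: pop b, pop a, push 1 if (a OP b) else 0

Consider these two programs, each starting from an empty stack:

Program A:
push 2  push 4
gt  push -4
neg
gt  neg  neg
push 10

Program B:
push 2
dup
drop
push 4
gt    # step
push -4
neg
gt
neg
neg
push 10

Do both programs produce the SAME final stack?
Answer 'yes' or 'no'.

Program A trace:
  After 'push 2': [2]
  After 'push 4': [2, 4]
  After 'gt': [0]
  After 'push -4': [0, -4]
  After 'neg': [0, 4]
  After 'gt': [0]
  After 'neg': [0]
  After 'neg': [0]
  After 'push 10': [0, 10]
Program A final stack: [0, 10]

Program B trace:
  After 'push 2': [2]
  After 'dup': [2, 2]
  After 'drop': [2]
  After 'push 4': [2, 4]
  After 'gt': [0]
  After 'push -4': [0, -4]
  After 'neg': [0, 4]
  After 'gt': [0]
  After 'neg': [0]
  After 'neg': [0]
  After 'push 10': [0, 10]
Program B final stack: [0, 10]
Same: yes

Answer: yes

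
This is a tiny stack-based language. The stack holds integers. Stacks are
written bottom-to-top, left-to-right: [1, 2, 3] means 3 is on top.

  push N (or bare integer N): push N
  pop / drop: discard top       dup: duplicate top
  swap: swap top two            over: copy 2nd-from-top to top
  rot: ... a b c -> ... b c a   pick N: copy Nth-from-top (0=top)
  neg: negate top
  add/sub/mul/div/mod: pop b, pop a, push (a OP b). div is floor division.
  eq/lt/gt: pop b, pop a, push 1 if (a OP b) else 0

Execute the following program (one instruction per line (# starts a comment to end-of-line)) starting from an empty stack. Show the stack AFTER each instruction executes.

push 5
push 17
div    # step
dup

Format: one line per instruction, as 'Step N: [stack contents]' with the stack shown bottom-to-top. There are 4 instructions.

Step 1: [5]
Step 2: [5, 17]
Step 3: [0]
Step 4: [0, 0]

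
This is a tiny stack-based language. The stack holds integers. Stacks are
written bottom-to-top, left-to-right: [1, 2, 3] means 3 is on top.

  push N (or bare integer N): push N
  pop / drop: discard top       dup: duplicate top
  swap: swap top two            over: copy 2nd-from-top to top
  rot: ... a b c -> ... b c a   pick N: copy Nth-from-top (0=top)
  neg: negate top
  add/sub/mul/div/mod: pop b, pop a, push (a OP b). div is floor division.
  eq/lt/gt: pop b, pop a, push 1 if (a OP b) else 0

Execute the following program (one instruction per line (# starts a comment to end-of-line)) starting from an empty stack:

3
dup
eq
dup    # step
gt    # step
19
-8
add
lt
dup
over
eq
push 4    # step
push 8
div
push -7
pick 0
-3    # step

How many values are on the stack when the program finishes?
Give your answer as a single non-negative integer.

After 'push 3': stack = [3] (depth 1)
After 'dup': stack = [3, 3] (depth 2)
After 'eq': stack = [1] (depth 1)
After 'dup': stack = [1, 1] (depth 2)
After 'gt': stack = [0] (depth 1)
After 'push 19': stack = [0, 19] (depth 2)
After 'push -8': stack = [0, 19, -8] (depth 3)
After 'add': stack = [0, 11] (depth 2)
After 'lt': stack = [1] (depth 1)
After 'dup': stack = [1, 1] (depth 2)
After 'over': stack = [1, 1, 1] (depth 3)
After 'eq': stack = [1, 1] (depth 2)
After 'push 4': stack = [1, 1, 4] (depth 3)
After 'push 8': stack = [1, 1, 4, 8] (depth 4)
After 'div': stack = [1, 1, 0] (depth 3)
After 'push -7': stack = [1, 1, 0, -7] (depth 4)
After 'pick 0': stack = [1, 1, 0, -7, -7] (depth 5)
After 'push -3': stack = [1, 1, 0, -7, -7, -3] (depth 6)

Answer: 6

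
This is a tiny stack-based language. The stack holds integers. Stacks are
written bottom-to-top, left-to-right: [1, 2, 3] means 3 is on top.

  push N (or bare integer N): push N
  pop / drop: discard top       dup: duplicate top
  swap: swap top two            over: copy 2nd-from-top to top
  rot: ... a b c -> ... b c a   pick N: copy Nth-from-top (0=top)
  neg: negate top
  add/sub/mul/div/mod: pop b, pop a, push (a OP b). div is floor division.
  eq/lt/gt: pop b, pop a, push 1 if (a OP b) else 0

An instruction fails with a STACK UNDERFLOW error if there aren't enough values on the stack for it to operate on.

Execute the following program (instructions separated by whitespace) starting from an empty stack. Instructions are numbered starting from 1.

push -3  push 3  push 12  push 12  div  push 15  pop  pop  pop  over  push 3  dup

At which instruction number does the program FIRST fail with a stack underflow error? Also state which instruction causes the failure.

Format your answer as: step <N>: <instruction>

Step 1 ('push -3'): stack = [-3], depth = 1
Step 2 ('push 3'): stack = [-3, 3], depth = 2
Step 3 ('push 12'): stack = [-3, 3, 12], depth = 3
Step 4 ('push 12'): stack = [-3, 3, 12, 12], depth = 4
Step 5 ('div'): stack = [-3, 3, 1], depth = 3
Step 6 ('push 15'): stack = [-3, 3, 1, 15], depth = 4
Step 7 ('pop'): stack = [-3, 3, 1], depth = 3
Step 8 ('pop'): stack = [-3, 3], depth = 2
Step 9 ('pop'): stack = [-3], depth = 1
Step 10 ('over'): needs 2 value(s) but depth is 1 — STACK UNDERFLOW

Answer: step 10: over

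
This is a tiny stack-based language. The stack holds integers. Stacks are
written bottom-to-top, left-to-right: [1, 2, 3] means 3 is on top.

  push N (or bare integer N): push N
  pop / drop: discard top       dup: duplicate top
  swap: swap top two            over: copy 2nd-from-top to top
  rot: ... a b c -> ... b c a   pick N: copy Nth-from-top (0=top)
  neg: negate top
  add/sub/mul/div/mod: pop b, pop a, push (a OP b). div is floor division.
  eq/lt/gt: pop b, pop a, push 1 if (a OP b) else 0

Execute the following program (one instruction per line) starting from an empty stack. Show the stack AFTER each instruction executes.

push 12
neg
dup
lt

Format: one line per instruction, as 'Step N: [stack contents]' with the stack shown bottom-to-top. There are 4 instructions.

Step 1: [12]
Step 2: [-12]
Step 3: [-12, -12]
Step 4: [0]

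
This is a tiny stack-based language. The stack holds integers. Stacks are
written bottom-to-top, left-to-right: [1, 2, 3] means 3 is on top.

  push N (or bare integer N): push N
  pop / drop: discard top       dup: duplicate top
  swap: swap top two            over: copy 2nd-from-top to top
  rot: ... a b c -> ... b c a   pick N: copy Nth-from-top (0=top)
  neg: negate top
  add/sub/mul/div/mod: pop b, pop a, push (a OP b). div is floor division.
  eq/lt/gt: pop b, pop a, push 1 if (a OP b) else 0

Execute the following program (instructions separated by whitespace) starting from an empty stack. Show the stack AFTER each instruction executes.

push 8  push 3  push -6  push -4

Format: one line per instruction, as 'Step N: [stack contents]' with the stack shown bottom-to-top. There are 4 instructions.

Step 1: [8]
Step 2: [8, 3]
Step 3: [8, 3, -6]
Step 4: [8, 3, -6, -4]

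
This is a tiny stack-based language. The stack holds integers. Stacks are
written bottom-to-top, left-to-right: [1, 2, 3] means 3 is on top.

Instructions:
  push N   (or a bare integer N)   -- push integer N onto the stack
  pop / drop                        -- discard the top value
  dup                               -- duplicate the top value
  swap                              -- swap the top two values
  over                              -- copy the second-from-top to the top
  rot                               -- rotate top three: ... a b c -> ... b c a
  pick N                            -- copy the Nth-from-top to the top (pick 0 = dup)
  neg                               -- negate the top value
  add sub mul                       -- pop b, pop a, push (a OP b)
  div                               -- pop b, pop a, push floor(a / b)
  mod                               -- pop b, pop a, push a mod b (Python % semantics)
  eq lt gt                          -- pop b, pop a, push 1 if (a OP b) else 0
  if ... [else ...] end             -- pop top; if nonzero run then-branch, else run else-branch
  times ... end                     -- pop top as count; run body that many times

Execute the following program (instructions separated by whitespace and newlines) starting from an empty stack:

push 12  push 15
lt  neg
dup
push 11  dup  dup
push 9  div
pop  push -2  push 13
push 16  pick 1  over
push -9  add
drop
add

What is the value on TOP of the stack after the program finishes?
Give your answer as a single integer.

Answer: 29

Derivation:
After 'push 12': [12]
After 'push 15': [12, 15]
After 'lt': [1]
After 'neg': [-1]
After 'dup': [-1, -1]
After 'push 11': [-1, -1, 11]
After 'dup': [-1, -1, 11, 11]
After 'dup': [-1, -1, 11, 11, 11]
After 'push 9': [-1, -1, 11, 11, 11, 9]
After 'div': [-1, -1, 11, 11, 1]
After 'pop': [-1, -1, 11, 11]
After 'push -2': [-1, -1, 11, 11, -2]
After 'push 13': [-1, -1, 11, 11, -2, 13]
After 'push 16': [-1, -1, 11, 11, -2, 13, 16]
After 'pick 1': [-1, -1, 11, 11, -2, 13, 16, 13]
After 'over': [-1, -1, 11, 11, -2, 13, 16, 13, 16]
After 'push -9': [-1, -1, 11, 11, -2, 13, 16, 13, 16, -9]
After 'add': [-1, -1, 11, 11, -2, 13, 16, 13, 7]
After 'drop': [-1, -1, 11, 11, -2, 13, 16, 13]
After 'add': [-1, -1, 11, 11, -2, 13, 29]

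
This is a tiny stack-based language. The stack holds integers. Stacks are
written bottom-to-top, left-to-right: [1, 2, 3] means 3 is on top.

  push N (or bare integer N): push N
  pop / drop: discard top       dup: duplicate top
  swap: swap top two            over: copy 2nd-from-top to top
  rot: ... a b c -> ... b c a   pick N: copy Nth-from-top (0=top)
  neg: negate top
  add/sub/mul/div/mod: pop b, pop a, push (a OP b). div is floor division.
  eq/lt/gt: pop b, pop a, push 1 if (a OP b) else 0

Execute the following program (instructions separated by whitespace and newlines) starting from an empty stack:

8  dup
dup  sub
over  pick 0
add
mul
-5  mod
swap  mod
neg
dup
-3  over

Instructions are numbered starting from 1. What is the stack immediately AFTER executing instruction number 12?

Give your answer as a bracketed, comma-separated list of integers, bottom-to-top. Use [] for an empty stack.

Step 1 ('8'): [8]
Step 2 ('dup'): [8, 8]
Step 3 ('dup'): [8, 8, 8]
Step 4 ('sub'): [8, 0]
Step 5 ('over'): [8, 0, 8]
Step 6 ('pick 0'): [8, 0, 8, 8]
Step 7 ('add'): [8, 0, 16]
Step 8 ('mul'): [8, 0]
Step 9 ('-5'): [8, 0, -5]
Step 10 ('mod'): [8, 0]
Step 11 ('swap'): [0, 8]
Step 12 ('mod'): [0]

Answer: [0]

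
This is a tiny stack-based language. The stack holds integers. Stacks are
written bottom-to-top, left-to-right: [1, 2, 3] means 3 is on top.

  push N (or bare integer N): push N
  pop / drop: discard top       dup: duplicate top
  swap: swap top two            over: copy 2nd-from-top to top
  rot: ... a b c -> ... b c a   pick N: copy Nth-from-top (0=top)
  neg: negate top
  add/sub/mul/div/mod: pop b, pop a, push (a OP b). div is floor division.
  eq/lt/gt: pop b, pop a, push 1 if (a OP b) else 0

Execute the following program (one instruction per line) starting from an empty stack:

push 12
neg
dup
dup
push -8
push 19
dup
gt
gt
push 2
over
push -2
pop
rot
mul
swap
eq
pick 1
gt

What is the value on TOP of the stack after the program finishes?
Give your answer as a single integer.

After 'push 12': [12]
After 'neg': [-12]
After 'dup': [-12, -12]
After 'dup': [-12, -12, -12]
After 'push -8': [-12, -12, -12, -8]
After 'push 19': [-12, -12, -12, -8, 19]
After 'dup': [-12, -12, -12, -8, 19, 19]
After 'gt': [-12, -12, -12, -8, 0]
After 'gt': [-12, -12, -12, 0]
After 'push 2': [-12, -12, -12, 0, 2]
After 'over': [-12, -12, -12, 0, 2, 0]
After 'push -2': [-12, -12, -12, 0, 2, 0, -2]
After 'pop': [-12, -12, -12, 0, 2, 0]
After 'rot': [-12, -12, -12, 2, 0, 0]
After 'mul': [-12, -12, -12, 2, 0]
After 'swap': [-12, -12, -12, 0, 2]
After 'eq': [-12, -12, -12, 0]
After 'pick 1': [-12, -12, -12, 0, -12]
After 'gt': [-12, -12, -12, 1]

Answer: 1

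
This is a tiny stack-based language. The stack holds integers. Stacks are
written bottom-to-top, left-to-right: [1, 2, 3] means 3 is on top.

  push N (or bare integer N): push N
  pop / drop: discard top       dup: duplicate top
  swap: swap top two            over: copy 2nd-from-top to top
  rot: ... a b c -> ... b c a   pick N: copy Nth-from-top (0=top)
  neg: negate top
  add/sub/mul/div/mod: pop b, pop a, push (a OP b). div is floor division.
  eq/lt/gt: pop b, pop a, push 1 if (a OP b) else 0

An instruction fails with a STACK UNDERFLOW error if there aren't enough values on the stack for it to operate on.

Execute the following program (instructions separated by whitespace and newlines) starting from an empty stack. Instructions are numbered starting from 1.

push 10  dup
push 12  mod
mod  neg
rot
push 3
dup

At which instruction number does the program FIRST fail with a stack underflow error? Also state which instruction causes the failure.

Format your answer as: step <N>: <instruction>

Answer: step 7: rot

Derivation:
Step 1 ('push 10'): stack = [10], depth = 1
Step 2 ('dup'): stack = [10, 10], depth = 2
Step 3 ('push 12'): stack = [10, 10, 12], depth = 3
Step 4 ('mod'): stack = [10, 10], depth = 2
Step 5 ('mod'): stack = [0], depth = 1
Step 6 ('neg'): stack = [0], depth = 1
Step 7 ('rot'): needs 3 value(s) but depth is 1 — STACK UNDERFLOW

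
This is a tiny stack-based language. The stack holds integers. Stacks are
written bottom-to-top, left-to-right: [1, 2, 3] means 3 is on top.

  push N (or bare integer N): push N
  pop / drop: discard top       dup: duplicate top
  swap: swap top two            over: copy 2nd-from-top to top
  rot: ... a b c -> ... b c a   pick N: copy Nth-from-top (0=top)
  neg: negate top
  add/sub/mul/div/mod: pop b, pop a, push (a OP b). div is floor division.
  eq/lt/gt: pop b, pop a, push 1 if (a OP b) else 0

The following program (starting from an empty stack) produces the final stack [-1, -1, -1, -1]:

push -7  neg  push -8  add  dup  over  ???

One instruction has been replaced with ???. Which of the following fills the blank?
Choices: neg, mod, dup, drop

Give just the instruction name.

Stack before ???: [-1, -1, -1]
Stack after ???:  [-1, -1, -1, -1]
Checking each choice:
  neg: produces [-1, -1, 1]
  mod: produces [-1, 0]
  dup: MATCH
  drop: produces [-1, -1]


Answer: dup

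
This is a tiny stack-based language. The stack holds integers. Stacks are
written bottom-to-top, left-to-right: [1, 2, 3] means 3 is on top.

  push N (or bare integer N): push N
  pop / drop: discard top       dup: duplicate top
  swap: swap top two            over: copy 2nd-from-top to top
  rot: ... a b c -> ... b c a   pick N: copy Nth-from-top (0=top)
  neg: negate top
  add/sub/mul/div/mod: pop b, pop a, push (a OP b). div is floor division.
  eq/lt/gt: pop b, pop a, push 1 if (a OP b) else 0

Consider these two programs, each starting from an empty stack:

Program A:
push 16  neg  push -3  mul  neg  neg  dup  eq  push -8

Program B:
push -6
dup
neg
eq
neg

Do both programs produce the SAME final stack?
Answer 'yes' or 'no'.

Program A trace:
  After 'push 16': [16]
  After 'neg': [-16]
  After 'push -3': [-16, -3]
  After 'mul': [48]
  After 'neg': [-48]
  After 'neg': [48]
  After 'dup': [48, 48]
  After 'eq': [1]
  After 'push -8': [1, -8]
Program A final stack: [1, -8]

Program B trace:
  After 'push -6': [-6]
  After 'dup': [-6, -6]
  After 'neg': [-6, 6]
  After 'eq': [0]
  After 'neg': [0]
Program B final stack: [0]
Same: no

Answer: no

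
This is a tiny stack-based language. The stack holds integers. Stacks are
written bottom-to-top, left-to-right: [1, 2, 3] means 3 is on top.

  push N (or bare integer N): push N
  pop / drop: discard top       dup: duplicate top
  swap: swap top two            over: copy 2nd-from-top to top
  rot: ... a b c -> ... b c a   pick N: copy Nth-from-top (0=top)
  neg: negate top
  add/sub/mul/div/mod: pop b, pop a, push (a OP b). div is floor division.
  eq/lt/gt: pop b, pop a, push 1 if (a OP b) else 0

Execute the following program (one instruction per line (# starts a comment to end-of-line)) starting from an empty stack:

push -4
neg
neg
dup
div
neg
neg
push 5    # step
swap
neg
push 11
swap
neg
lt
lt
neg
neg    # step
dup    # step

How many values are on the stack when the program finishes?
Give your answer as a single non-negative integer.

Answer: 2

Derivation:
After 'push -4': stack = [-4] (depth 1)
After 'neg': stack = [4] (depth 1)
After 'neg': stack = [-4] (depth 1)
After 'dup': stack = [-4, -4] (depth 2)
After 'div': stack = [1] (depth 1)
After 'neg': stack = [-1] (depth 1)
After 'neg': stack = [1] (depth 1)
After 'push 5': stack = [1, 5] (depth 2)
After 'swap': stack = [5, 1] (depth 2)
After 'neg': stack = [5, -1] (depth 2)
After 'push 11': stack = [5, -1, 11] (depth 3)
After 'swap': stack = [5, 11, -1] (depth 3)
After 'neg': stack = [5, 11, 1] (depth 3)
After 'lt': stack = [5, 0] (depth 2)
After 'lt': stack = [0] (depth 1)
After 'neg': stack = [0] (depth 1)
After 'neg': stack = [0] (depth 1)
After 'dup': stack = [0, 0] (depth 2)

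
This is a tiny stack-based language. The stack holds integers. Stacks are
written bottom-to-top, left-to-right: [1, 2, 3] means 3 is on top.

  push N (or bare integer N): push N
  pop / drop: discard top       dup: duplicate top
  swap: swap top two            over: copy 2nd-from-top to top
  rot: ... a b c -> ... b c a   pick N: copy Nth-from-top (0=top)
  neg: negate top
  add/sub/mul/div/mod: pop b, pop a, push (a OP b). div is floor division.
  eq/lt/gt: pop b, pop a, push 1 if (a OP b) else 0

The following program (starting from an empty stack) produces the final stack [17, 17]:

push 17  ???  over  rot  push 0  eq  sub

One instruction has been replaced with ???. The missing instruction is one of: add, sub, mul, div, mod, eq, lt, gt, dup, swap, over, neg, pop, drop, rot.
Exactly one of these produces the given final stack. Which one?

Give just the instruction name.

Answer: dup

Derivation:
Stack before ???: [17]
Stack after ???:  [17, 17]
The instruction that transforms [17] -> [17, 17] is: dup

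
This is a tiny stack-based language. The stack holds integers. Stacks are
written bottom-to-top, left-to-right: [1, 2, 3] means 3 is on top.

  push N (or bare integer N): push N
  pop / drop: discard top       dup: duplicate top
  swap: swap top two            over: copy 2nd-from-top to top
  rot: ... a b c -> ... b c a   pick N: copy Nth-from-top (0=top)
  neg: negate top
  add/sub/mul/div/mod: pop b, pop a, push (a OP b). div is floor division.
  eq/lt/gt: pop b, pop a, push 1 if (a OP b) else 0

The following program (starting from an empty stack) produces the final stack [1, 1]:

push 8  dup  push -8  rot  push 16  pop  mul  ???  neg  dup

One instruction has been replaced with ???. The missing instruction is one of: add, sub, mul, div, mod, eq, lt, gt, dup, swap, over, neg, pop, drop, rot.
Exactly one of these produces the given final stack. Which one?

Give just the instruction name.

Stack before ???: [8, -64]
Stack after ???:  [-1]
The instruction that transforms [8, -64] -> [-1] is: div

Answer: div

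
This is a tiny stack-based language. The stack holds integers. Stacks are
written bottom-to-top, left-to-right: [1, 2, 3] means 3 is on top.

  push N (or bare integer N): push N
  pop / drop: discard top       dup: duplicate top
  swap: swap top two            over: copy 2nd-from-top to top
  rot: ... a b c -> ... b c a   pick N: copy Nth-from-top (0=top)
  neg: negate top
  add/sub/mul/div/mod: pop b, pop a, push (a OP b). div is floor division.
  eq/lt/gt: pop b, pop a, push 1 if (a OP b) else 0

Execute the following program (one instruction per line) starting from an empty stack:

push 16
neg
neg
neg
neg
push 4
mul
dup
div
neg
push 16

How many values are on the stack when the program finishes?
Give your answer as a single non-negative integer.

Answer: 2

Derivation:
After 'push 16': stack = [16] (depth 1)
After 'neg': stack = [-16] (depth 1)
After 'neg': stack = [16] (depth 1)
After 'neg': stack = [-16] (depth 1)
After 'neg': stack = [16] (depth 1)
After 'push 4': stack = [16, 4] (depth 2)
After 'mul': stack = [64] (depth 1)
After 'dup': stack = [64, 64] (depth 2)
After 'div': stack = [1] (depth 1)
After 'neg': stack = [-1] (depth 1)
After 'push 16': stack = [-1, 16] (depth 2)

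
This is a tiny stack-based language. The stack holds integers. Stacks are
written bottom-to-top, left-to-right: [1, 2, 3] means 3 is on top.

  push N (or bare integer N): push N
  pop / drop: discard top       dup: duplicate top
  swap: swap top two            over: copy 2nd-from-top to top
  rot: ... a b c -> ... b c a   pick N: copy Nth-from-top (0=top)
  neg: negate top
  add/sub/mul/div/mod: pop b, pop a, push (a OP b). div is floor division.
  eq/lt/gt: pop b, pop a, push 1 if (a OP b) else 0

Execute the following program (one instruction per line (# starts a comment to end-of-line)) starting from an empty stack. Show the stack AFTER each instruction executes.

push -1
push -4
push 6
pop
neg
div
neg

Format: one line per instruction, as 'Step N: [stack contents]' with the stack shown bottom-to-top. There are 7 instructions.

Step 1: [-1]
Step 2: [-1, -4]
Step 3: [-1, -4, 6]
Step 4: [-1, -4]
Step 5: [-1, 4]
Step 6: [-1]
Step 7: [1]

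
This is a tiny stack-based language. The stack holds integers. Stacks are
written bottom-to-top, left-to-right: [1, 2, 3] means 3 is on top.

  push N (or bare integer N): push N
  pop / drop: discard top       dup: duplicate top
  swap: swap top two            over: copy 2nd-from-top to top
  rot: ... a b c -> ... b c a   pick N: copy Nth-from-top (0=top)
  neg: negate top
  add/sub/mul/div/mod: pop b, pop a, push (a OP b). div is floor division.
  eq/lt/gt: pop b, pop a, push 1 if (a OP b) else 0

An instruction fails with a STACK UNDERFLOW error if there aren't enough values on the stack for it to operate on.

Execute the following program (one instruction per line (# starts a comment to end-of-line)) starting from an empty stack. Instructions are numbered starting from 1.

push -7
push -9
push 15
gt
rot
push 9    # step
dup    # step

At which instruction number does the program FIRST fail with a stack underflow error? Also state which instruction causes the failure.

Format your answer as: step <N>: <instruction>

Answer: step 5: rot

Derivation:
Step 1 ('push -7'): stack = [-7], depth = 1
Step 2 ('push -9'): stack = [-7, -9], depth = 2
Step 3 ('push 15'): stack = [-7, -9, 15], depth = 3
Step 4 ('gt'): stack = [-7, 0], depth = 2
Step 5 ('rot'): needs 3 value(s) but depth is 2 — STACK UNDERFLOW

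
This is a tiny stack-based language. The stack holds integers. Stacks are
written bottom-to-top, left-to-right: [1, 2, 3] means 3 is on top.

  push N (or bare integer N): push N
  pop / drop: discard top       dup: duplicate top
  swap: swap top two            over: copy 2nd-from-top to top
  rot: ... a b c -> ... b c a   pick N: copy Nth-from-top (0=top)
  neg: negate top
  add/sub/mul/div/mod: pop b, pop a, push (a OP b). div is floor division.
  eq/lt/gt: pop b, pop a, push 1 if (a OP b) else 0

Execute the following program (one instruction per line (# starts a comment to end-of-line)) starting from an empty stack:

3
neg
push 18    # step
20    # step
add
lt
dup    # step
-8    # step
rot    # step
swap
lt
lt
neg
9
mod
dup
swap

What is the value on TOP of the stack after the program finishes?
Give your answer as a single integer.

Answer: 0

Derivation:
After 'push 3': [3]
After 'neg': [-3]
After 'push 18': [-3, 18]
After 'push 20': [-3, 18, 20]
After 'add': [-3, 38]
After 'lt': [1]
After 'dup': [1, 1]
After 'push -8': [1, 1, -8]
After 'rot': [1, -8, 1]
After 'swap': [1, 1, -8]
After 'lt': [1, 0]
After 'lt': [0]
After 'neg': [0]
After 'push 9': [0, 9]
After 'mod': [0]
After 'dup': [0, 0]
After 'swap': [0, 0]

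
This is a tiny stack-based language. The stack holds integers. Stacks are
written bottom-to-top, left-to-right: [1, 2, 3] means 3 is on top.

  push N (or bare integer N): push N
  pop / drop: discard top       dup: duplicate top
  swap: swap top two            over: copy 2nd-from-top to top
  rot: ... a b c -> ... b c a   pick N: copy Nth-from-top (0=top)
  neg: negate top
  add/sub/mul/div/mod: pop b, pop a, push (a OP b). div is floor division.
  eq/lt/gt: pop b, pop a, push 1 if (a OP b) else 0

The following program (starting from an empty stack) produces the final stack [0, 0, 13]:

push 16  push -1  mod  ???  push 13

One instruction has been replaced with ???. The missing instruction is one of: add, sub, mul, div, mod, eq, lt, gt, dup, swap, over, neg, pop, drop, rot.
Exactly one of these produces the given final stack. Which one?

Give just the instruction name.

Answer: dup

Derivation:
Stack before ???: [0]
Stack after ???:  [0, 0]
The instruction that transforms [0] -> [0, 0] is: dup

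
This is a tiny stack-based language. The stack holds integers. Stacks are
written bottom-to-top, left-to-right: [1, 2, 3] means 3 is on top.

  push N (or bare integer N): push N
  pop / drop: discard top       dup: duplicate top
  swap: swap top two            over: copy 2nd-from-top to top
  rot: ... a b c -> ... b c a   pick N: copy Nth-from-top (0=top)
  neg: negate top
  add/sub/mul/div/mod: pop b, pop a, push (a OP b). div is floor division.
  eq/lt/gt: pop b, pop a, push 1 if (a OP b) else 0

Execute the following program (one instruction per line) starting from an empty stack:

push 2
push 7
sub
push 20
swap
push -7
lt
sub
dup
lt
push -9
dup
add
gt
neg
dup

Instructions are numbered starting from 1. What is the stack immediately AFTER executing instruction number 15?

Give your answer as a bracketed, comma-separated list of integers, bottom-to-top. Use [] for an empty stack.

Answer: [-1]

Derivation:
Step 1 ('push 2'): [2]
Step 2 ('push 7'): [2, 7]
Step 3 ('sub'): [-5]
Step 4 ('push 20'): [-5, 20]
Step 5 ('swap'): [20, -5]
Step 6 ('push -7'): [20, -5, -7]
Step 7 ('lt'): [20, 0]
Step 8 ('sub'): [20]
Step 9 ('dup'): [20, 20]
Step 10 ('lt'): [0]
Step 11 ('push -9'): [0, -9]
Step 12 ('dup'): [0, -9, -9]
Step 13 ('add'): [0, -18]
Step 14 ('gt'): [1]
Step 15 ('neg'): [-1]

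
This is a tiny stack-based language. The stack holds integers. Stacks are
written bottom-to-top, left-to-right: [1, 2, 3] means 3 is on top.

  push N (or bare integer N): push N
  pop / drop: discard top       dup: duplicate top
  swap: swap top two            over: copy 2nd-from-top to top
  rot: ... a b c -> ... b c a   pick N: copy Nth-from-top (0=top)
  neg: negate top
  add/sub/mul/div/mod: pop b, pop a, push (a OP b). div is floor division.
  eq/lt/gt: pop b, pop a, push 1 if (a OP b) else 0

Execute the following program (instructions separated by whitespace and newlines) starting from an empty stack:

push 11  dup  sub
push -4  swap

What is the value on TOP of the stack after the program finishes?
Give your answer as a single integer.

Answer: 0

Derivation:
After 'push 11': [11]
After 'dup': [11, 11]
After 'sub': [0]
After 'push -4': [0, -4]
After 'swap': [-4, 0]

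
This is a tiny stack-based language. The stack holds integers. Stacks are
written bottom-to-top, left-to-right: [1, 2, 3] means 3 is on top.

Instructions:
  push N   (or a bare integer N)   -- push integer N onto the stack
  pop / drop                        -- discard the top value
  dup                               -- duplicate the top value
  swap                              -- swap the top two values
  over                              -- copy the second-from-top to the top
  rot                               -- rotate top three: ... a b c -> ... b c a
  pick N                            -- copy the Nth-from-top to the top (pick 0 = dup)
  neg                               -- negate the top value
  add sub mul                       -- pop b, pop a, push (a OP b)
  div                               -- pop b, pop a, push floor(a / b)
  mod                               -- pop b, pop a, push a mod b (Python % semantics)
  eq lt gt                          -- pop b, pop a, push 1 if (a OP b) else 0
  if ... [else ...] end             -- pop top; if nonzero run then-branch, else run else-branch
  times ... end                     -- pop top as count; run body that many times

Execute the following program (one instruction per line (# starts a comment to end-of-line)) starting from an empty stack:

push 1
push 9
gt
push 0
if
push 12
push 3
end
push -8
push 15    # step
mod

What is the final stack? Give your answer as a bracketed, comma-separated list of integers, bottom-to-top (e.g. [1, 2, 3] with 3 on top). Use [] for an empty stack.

After 'push 1': [1]
After 'push 9': [1, 9]
After 'gt': [0]
After 'push 0': [0, 0]
After 'if': [0]
After 'push -8': [0, -8]
After 'push 15': [0, -8, 15]
After 'mod': [0, 7]

Answer: [0, 7]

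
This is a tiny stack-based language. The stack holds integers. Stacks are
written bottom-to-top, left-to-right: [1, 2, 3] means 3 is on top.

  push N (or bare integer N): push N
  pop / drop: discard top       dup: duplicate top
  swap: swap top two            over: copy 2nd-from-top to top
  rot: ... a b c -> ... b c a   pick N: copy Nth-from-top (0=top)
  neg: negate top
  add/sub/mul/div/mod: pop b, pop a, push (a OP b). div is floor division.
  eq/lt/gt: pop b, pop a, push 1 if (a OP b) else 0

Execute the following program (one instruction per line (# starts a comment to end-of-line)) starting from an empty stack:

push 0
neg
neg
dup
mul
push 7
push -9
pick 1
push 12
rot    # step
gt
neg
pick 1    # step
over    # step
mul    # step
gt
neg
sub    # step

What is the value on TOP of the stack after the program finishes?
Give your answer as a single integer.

After 'push 0': [0]
After 'neg': [0]
After 'neg': [0]
After 'dup': [0, 0]
After 'mul': [0]
After 'push 7': [0, 7]
After 'push -9': [0, 7, -9]
After 'pick 1': [0, 7, -9, 7]
After 'push 12': [0, 7, -9, 7, 12]
After 'rot': [0, 7, 7, 12, -9]
After 'gt': [0, 7, 7, 1]
After 'neg': [0, 7, 7, -1]
After 'pick 1': [0, 7, 7, -1, 7]
After 'over': [0, 7, 7, -1, 7, -1]
After 'mul': [0, 7, 7, -1, -7]
After 'gt': [0, 7, 7, 1]
After 'neg': [0, 7, 7, -1]
After 'sub': [0, 7, 8]

Answer: 8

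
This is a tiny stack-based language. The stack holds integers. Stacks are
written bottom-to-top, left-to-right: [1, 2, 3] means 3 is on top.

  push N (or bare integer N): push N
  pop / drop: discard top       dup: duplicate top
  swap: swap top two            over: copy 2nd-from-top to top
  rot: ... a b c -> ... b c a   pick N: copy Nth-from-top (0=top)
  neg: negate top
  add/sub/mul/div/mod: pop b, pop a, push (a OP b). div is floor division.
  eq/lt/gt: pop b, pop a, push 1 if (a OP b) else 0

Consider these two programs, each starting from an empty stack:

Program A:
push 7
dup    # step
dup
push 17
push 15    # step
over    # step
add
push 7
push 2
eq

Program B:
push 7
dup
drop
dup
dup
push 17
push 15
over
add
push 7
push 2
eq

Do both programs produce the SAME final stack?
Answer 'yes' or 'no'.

Answer: yes

Derivation:
Program A trace:
  After 'push 7': [7]
  After 'dup': [7, 7]
  After 'dup': [7, 7, 7]
  After 'push 17': [7, 7, 7, 17]
  After 'push 15': [7, 7, 7, 17, 15]
  After 'over': [7, 7, 7, 17, 15, 17]
  After 'add': [7, 7, 7, 17, 32]
  After 'push 7': [7, 7, 7, 17, 32, 7]
  After 'push 2': [7, 7, 7, 17, 32, 7, 2]
  After 'eq': [7, 7, 7, 17, 32, 0]
Program A final stack: [7, 7, 7, 17, 32, 0]

Program B trace:
  After 'push 7': [7]
  After 'dup': [7, 7]
  After 'drop': [7]
  After 'dup': [7, 7]
  After 'dup': [7, 7, 7]
  After 'push 17': [7, 7, 7, 17]
  After 'push 15': [7, 7, 7, 17, 15]
  After 'over': [7, 7, 7, 17, 15, 17]
  After 'add': [7, 7, 7, 17, 32]
  After 'push 7': [7, 7, 7, 17, 32, 7]
  After 'push 2': [7, 7, 7, 17, 32, 7, 2]
  After 'eq': [7, 7, 7, 17, 32, 0]
Program B final stack: [7, 7, 7, 17, 32, 0]
Same: yes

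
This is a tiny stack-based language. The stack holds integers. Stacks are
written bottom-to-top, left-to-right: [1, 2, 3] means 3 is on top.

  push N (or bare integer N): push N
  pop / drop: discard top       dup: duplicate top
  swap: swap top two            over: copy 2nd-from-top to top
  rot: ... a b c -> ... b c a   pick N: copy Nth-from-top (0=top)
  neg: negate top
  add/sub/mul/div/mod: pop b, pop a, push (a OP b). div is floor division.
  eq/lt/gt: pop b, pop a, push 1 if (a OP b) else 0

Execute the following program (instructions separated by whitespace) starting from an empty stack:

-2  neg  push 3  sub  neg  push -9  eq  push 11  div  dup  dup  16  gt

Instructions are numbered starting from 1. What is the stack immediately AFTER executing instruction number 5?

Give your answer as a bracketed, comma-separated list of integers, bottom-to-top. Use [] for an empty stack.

Step 1 ('-2'): [-2]
Step 2 ('neg'): [2]
Step 3 ('push 3'): [2, 3]
Step 4 ('sub'): [-1]
Step 5 ('neg'): [1]

Answer: [1]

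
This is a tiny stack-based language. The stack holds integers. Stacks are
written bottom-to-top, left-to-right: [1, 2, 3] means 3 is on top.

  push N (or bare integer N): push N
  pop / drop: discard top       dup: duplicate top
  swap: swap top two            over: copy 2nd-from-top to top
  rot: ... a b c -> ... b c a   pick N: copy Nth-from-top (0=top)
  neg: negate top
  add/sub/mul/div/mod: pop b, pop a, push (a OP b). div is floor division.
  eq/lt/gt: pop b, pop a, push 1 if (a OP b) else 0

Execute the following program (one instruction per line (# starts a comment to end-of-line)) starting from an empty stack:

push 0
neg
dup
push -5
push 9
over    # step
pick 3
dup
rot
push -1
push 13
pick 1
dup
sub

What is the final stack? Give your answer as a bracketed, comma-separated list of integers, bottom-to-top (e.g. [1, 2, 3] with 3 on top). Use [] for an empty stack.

After 'push 0': [0]
After 'neg': [0]
After 'dup': [0, 0]
After 'push -5': [0, 0, -5]
After 'push 9': [0, 0, -5, 9]
After 'over': [0, 0, -5, 9, -5]
After 'pick 3': [0, 0, -5, 9, -5, 0]
After 'dup': [0, 0, -5, 9, -5, 0, 0]
After 'rot': [0, 0, -5, 9, 0, 0, -5]
After 'push -1': [0, 0, -5, 9, 0, 0, -5, -1]
After 'push 13': [0, 0, -5, 9, 0, 0, -5, -1, 13]
After 'pick 1': [0, 0, -5, 9, 0, 0, -5, -1, 13, -1]
After 'dup': [0, 0, -5, 9, 0, 0, -5, -1, 13, -1, -1]
After 'sub': [0, 0, -5, 9, 0, 0, -5, -1, 13, 0]

Answer: [0, 0, -5, 9, 0, 0, -5, -1, 13, 0]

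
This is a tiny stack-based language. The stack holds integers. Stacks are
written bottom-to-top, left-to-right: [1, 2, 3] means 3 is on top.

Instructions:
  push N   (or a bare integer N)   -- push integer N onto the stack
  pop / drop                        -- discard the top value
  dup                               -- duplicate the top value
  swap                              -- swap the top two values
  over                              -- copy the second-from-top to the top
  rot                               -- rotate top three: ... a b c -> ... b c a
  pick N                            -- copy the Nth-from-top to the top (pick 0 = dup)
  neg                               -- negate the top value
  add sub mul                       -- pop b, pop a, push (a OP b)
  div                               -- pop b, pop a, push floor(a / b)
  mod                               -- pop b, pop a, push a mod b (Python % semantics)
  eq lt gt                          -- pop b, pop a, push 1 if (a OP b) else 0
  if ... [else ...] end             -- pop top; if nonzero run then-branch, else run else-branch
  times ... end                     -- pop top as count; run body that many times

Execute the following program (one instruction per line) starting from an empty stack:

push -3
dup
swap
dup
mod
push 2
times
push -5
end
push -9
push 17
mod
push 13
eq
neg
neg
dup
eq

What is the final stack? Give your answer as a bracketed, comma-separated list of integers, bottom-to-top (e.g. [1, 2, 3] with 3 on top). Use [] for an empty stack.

Answer: [-3, 0, -5, -5, 1]

Derivation:
After 'push -3': [-3]
After 'dup': [-3, -3]
After 'swap': [-3, -3]
After 'dup': [-3, -3, -3]
After 'mod': [-3, 0]
After 'push 2': [-3, 0, 2]
After 'times': [-3, 0]
After 'push -5': [-3, 0, -5]
After 'push -5': [-3, 0, -5, -5]
After 'push -9': [-3, 0, -5, -5, -9]
After 'push 17': [-3, 0, -5, -5, -9, 17]
After 'mod': [-3, 0, -5, -5, 8]
After 'push 13': [-3, 0, -5, -5, 8, 13]
After 'eq': [-3, 0, -5, -5, 0]
After 'neg': [-3, 0, -5, -5, 0]
After 'neg': [-3, 0, -5, -5, 0]
After 'dup': [-3, 0, -5, -5, 0, 0]
After 'eq': [-3, 0, -5, -5, 1]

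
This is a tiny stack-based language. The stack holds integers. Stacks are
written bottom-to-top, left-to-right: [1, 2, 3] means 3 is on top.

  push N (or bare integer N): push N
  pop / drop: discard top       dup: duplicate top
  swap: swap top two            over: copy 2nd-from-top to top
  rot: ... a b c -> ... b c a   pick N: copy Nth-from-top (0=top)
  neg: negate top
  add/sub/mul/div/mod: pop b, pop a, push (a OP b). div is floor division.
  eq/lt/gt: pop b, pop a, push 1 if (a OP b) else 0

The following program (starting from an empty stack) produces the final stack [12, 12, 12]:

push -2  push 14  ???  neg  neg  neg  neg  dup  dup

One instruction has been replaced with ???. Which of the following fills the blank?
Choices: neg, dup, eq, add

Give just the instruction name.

Answer: add

Derivation:
Stack before ???: [-2, 14]
Stack after ???:  [12]
Checking each choice:
  neg: produces [-2, -14, -14, -14]
  dup: produces [-2, 14, 14, 14, 14]
  eq: produces [0, 0, 0]
  add: MATCH


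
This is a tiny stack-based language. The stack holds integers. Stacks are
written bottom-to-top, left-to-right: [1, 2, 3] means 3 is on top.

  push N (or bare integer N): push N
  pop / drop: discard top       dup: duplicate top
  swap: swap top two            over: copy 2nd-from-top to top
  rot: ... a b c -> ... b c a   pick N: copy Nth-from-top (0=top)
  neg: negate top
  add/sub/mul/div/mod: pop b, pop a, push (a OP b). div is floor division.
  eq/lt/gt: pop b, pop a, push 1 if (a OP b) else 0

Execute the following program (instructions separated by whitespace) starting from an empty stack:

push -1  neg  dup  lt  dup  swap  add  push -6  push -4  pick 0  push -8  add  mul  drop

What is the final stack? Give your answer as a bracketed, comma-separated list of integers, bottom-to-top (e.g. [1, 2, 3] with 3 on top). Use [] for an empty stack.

Answer: [0, -6]

Derivation:
After 'push -1': [-1]
After 'neg': [1]
After 'dup': [1, 1]
After 'lt': [0]
After 'dup': [0, 0]
After 'swap': [0, 0]
After 'add': [0]
After 'push -6': [0, -6]
After 'push -4': [0, -6, -4]
After 'pick 0': [0, -6, -4, -4]
After 'push -8': [0, -6, -4, -4, -8]
After 'add': [0, -6, -4, -12]
After 'mul': [0, -6, 48]
After 'drop': [0, -6]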